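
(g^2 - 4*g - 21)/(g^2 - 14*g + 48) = (g^2 - 4*g - 21)/(g^2 - 14*g + 48)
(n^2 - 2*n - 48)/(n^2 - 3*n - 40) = (n + 6)/(n + 5)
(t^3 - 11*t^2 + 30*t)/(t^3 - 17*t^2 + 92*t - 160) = t*(t - 6)/(t^2 - 12*t + 32)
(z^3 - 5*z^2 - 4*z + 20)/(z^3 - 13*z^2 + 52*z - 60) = (z + 2)/(z - 6)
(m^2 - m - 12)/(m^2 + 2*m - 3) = (m - 4)/(m - 1)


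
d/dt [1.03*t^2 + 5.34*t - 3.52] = 2.06*t + 5.34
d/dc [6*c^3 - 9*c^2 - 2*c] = 18*c^2 - 18*c - 2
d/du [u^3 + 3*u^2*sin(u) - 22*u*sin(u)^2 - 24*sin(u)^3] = 3*u^2*cos(u) + 3*u^2 + 6*u*sin(u) - 22*u*sin(2*u) - 72*sin(u)^2*cos(u) - 22*sin(u)^2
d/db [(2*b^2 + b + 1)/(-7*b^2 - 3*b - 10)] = (b^2 - 26*b - 7)/(49*b^4 + 42*b^3 + 149*b^2 + 60*b + 100)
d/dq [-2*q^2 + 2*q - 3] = 2 - 4*q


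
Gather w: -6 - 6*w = -6*w - 6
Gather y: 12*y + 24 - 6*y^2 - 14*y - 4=-6*y^2 - 2*y + 20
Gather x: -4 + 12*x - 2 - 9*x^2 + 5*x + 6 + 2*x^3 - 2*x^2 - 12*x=2*x^3 - 11*x^2 + 5*x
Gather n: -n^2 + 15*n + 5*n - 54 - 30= -n^2 + 20*n - 84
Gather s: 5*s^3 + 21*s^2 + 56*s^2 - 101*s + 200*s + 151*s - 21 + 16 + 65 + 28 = 5*s^3 + 77*s^2 + 250*s + 88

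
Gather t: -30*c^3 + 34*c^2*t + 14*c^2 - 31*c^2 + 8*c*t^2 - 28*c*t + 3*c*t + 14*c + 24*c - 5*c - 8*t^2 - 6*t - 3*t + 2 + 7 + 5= -30*c^3 - 17*c^2 + 33*c + t^2*(8*c - 8) + t*(34*c^2 - 25*c - 9) + 14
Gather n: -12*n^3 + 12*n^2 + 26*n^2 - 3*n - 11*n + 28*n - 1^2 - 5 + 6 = -12*n^3 + 38*n^2 + 14*n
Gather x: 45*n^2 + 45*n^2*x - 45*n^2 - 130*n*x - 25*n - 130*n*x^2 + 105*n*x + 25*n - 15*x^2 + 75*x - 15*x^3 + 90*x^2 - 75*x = -15*x^3 + x^2*(75 - 130*n) + x*(45*n^2 - 25*n)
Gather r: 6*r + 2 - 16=6*r - 14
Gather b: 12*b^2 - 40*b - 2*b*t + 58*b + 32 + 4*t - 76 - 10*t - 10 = 12*b^2 + b*(18 - 2*t) - 6*t - 54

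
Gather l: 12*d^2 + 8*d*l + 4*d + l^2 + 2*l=12*d^2 + 4*d + l^2 + l*(8*d + 2)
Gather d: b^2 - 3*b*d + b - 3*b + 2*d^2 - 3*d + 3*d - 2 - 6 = b^2 - 3*b*d - 2*b + 2*d^2 - 8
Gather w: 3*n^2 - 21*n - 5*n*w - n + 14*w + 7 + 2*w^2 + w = 3*n^2 - 22*n + 2*w^2 + w*(15 - 5*n) + 7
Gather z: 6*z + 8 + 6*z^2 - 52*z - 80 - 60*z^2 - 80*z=-54*z^2 - 126*z - 72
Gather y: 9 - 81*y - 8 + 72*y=1 - 9*y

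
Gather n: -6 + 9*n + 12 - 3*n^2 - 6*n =-3*n^2 + 3*n + 6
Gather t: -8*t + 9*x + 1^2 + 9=-8*t + 9*x + 10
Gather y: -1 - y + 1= -y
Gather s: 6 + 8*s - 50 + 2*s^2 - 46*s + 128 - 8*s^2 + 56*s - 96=-6*s^2 + 18*s - 12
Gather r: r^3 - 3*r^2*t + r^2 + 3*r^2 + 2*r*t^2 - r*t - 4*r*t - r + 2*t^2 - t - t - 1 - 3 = r^3 + r^2*(4 - 3*t) + r*(2*t^2 - 5*t - 1) + 2*t^2 - 2*t - 4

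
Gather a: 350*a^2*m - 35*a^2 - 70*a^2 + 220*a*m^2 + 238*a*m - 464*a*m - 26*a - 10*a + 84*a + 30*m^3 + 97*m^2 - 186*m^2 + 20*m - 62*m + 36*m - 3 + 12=a^2*(350*m - 105) + a*(220*m^2 - 226*m + 48) + 30*m^3 - 89*m^2 - 6*m + 9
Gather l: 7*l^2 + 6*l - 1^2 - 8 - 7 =7*l^2 + 6*l - 16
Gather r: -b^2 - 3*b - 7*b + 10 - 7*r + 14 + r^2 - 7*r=-b^2 - 10*b + r^2 - 14*r + 24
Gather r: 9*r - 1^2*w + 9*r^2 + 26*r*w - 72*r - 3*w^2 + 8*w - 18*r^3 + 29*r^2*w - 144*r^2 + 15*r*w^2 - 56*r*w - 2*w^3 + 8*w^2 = -18*r^3 + r^2*(29*w - 135) + r*(15*w^2 - 30*w - 63) - 2*w^3 + 5*w^2 + 7*w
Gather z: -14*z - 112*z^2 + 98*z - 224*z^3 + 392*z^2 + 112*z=-224*z^3 + 280*z^2 + 196*z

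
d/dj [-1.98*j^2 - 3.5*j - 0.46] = -3.96*j - 3.5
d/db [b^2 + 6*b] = 2*b + 6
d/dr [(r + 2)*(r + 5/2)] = 2*r + 9/2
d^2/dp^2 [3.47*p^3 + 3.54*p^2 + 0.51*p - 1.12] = 20.82*p + 7.08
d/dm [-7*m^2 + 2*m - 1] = 2 - 14*m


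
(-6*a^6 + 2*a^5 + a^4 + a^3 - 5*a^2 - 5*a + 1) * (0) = 0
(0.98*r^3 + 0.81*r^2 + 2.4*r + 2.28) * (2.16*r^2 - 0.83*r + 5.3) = 2.1168*r^5 + 0.9362*r^4 + 9.7057*r^3 + 7.2258*r^2 + 10.8276*r + 12.084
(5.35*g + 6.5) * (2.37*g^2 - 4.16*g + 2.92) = 12.6795*g^3 - 6.851*g^2 - 11.418*g + 18.98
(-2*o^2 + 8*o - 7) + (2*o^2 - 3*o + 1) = 5*o - 6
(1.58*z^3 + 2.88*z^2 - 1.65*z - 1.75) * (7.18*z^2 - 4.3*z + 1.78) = 11.3444*z^5 + 13.8844*z^4 - 21.4186*z^3 - 0.343599999999999*z^2 + 4.588*z - 3.115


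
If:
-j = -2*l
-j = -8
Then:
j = 8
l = 4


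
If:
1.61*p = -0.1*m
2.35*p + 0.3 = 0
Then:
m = 2.06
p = -0.13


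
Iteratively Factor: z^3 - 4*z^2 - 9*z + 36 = (z + 3)*(z^2 - 7*z + 12) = (z - 3)*(z + 3)*(z - 4)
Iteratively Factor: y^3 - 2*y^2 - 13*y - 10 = (y + 1)*(y^2 - 3*y - 10) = (y - 5)*(y + 1)*(y + 2)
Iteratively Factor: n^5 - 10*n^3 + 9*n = (n)*(n^4 - 10*n^2 + 9) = n*(n + 3)*(n^3 - 3*n^2 - n + 3) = n*(n + 1)*(n + 3)*(n^2 - 4*n + 3) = n*(n - 1)*(n + 1)*(n + 3)*(n - 3)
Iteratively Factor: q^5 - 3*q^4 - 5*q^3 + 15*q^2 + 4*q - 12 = (q + 2)*(q^4 - 5*q^3 + 5*q^2 + 5*q - 6) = (q - 1)*(q + 2)*(q^3 - 4*q^2 + q + 6) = (q - 1)*(q + 1)*(q + 2)*(q^2 - 5*q + 6) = (q - 3)*(q - 1)*(q + 1)*(q + 2)*(q - 2)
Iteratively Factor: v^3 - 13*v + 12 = (v - 1)*(v^2 + v - 12) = (v - 1)*(v + 4)*(v - 3)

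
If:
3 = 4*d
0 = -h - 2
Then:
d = 3/4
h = -2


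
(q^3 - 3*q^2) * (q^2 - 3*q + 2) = q^5 - 6*q^4 + 11*q^3 - 6*q^2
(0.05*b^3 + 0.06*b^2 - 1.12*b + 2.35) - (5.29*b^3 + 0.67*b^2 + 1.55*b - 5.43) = -5.24*b^3 - 0.61*b^2 - 2.67*b + 7.78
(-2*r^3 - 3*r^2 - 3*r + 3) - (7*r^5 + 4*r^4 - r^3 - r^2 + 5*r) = -7*r^5 - 4*r^4 - r^3 - 2*r^2 - 8*r + 3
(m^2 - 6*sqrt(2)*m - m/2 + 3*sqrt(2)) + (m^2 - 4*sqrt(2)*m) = 2*m^2 - 10*sqrt(2)*m - m/2 + 3*sqrt(2)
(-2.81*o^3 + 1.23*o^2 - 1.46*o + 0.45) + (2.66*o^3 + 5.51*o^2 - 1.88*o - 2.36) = -0.15*o^3 + 6.74*o^2 - 3.34*o - 1.91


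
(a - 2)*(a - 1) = a^2 - 3*a + 2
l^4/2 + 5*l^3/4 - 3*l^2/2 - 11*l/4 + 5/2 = (l/2 + 1)*(l - 1)^2*(l + 5/2)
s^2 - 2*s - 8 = (s - 4)*(s + 2)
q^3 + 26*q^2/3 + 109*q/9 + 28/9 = (q + 1/3)*(q + 4/3)*(q + 7)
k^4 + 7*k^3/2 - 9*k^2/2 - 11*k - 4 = (k - 2)*(k + 1/2)*(k + 1)*(k + 4)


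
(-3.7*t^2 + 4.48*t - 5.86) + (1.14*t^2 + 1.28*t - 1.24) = -2.56*t^2 + 5.76*t - 7.1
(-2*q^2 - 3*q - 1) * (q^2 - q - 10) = -2*q^4 - q^3 + 22*q^2 + 31*q + 10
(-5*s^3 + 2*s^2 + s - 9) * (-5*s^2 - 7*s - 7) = 25*s^5 + 25*s^4 + 16*s^3 + 24*s^2 + 56*s + 63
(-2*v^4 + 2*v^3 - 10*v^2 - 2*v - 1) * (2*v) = -4*v^5 + 4*v^4 - 20*v^3 - 4*v^2 - 2*v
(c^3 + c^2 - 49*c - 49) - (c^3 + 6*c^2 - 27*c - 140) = -5*c^2 - 22*c + 91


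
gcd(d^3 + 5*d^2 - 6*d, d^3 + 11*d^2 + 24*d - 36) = d^2 + 5*d - 6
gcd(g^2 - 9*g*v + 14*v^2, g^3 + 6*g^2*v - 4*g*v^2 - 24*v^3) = -g + 2*v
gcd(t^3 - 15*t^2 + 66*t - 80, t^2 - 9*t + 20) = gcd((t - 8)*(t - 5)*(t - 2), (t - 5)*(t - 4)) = t - 5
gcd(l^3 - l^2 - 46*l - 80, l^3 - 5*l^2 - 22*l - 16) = l^2 - 6*l - 16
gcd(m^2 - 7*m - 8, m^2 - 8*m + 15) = 1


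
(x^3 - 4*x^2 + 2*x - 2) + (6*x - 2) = x^3 - 4*x^2 + 8*x - 4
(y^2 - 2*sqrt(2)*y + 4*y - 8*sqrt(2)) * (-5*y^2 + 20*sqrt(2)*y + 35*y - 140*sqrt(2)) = -5*y^4 + 15*y^3 + 30*sqrt(2)*y^3 - 90*sqrt(2)*y^2 + 60*y^2 - 840*sqrt(2)*y + 240*y + 2240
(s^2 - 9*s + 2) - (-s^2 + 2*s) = 2*s^2 - 11*s + 2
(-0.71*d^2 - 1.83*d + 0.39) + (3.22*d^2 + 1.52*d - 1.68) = 2.51*d^2 - 0.31*d - 1.29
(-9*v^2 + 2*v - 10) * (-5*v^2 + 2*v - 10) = 45*v^4 - 28*v^3 + 144*v^2 - 40*v + 100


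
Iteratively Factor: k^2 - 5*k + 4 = (k - 1)*(k - 4)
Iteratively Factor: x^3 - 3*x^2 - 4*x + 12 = (x + 2)*(x^2 - 5*x + 6) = (x - 2)*(x + 2)*(x - 3)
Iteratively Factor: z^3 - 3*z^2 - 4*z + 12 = (z - 3)*(z^2 - 4) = (z - 3)*(z + 2)*(z - 2)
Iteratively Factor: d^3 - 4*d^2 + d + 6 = (d + 1)*(d^2 - 5*d + 6) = (d - 2)*(d + 1)*(d - 3)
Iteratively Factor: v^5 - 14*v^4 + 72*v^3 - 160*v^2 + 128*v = (v - 4)*(v^4 - 10*v^3 + 32*v^2 - 32*v) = (v - 4)^2*(v^3 - 6*v^2 + 8*v) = (v - 4)^3*(v^2 - 2*v) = v*(v - 4)^3*(v - 2)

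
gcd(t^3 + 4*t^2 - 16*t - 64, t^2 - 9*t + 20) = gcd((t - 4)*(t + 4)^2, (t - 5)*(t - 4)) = t - 4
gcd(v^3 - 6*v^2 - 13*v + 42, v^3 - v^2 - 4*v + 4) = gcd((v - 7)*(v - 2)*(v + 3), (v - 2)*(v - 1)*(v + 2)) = v - 2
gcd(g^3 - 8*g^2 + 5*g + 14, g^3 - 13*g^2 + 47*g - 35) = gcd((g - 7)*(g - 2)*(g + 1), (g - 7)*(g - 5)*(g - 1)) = g - 7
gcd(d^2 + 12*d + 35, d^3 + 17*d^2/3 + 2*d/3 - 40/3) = d + 5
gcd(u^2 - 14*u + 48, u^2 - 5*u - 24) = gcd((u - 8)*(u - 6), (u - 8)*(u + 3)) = u - 8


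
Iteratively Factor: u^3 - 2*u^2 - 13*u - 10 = (u - 5)*(u^2 + 3*u + 2) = (u - 5)*(u + 1)*(u + 2)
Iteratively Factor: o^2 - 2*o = (o)*(o - 2)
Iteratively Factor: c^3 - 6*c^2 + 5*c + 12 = (c + 1)*(c^2 - 7*c + 12) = (c - 4)*(c + 1)*(c - 3)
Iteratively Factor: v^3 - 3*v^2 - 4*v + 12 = (v - 2)*(v^2 - v - 6) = (v - 2)*(v + 2)*(v - 3)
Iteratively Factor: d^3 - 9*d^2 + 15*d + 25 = (d - 5)*(d^2 - 4*d - 5) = (d - 5)^2*(d + 1)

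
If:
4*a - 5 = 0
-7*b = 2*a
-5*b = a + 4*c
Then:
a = 5/4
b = -5/14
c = 15/112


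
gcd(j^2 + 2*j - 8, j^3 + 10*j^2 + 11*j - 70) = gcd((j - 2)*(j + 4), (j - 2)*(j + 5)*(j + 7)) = j - 2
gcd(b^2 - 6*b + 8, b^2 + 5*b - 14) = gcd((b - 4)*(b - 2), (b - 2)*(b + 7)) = b - 2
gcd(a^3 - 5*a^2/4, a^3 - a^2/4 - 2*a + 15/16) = a - 5/4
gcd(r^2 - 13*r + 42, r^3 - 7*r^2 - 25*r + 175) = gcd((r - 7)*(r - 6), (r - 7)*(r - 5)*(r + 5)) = r - 7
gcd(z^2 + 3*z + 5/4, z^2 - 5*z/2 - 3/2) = z + 1/2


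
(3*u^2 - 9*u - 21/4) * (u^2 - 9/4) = 3*u^4 - 9*u^3 - 12*u^2 + 81*u/4 + 189/16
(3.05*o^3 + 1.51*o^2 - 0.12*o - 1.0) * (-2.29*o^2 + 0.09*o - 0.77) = -6.9845*o^5 - 3.1834*o^4 - 1.9378*o^3 + 1.1165*o^2 + 0.0024*o + 0.77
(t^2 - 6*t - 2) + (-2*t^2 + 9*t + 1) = -t^2 + 3*t - 1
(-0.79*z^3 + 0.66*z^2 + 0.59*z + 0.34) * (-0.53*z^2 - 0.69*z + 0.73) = 0.4187*z^5 + 0.1953*z^4 - 1.3448*z^3 - 0.1055*z^2 + 0.1961*z + 0.2482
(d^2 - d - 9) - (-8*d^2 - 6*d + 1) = 9*d^2 + 5*d - 10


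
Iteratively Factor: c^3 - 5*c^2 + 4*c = (c - 4)*(c^2 - c) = (c - 4)*(c - 1)*(c)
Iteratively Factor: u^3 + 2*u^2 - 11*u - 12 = (u + 1)*(u^2 + u - 12) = (u + 1)*(u + 4)*(u - 3)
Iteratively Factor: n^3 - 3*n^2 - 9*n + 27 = (n - 3)*(n^2 - 9) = (n - 3)^2*(n + 3)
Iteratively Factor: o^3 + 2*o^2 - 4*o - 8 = (o + 2)*(o^2 - 4) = (o + 2)^2*(o - 2)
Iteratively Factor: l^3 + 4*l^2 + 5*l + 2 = (l + 1)*(l^2 + 3*l + 2) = (l + 1)^2*(l + 2)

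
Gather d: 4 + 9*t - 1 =9*t + 3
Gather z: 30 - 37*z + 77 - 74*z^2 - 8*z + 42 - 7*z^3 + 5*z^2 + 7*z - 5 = -7*z^3 - 69*z^2 - 38*z + 144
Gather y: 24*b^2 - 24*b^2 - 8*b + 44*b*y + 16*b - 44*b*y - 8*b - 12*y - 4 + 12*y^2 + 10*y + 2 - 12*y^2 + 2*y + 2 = 0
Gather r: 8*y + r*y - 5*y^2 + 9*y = r*y - 5*y^2 + 17*y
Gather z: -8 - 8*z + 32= 24 - 8*z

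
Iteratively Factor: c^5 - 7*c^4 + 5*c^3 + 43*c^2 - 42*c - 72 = (c + 1)*(c^4 - 8*c^3 + 13*c^2 + 30*c - 72) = (c + 1)*(c + 2)*(c^3 - 10*c^2 + 33*c - 36) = (c - 3)*(c + 1)*(c + 2)*(c^2 - 7*c + 12) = (c - 3)^2*(c + 1)*(c + 2)*(c - 4)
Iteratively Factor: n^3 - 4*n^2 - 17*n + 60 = (n - 5)*(n^2 + n - 12) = (n - 5)*(n + 4)*(n - 3)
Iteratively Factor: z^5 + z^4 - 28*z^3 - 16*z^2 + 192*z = (z)*(z^4 + z^3 - 28*z^2 - 16*z + 192) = z*(z - 4)*(z^3 + 5*z^2 - 8*z - 48) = z*(z - 4)*(z - 3)*(z^2 + 8*z + 16) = z*(z - 4)*(z - 3)*(z + 4)*(z + 4)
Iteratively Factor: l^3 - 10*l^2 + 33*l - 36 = (l - 3)*(l^2 - 7*l + 12) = (l - 4)*(l - 3)*(l - 3)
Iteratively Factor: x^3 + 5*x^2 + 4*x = (x + 1)*(x^2 + 4*x) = x*(x + 1)*(x + 4)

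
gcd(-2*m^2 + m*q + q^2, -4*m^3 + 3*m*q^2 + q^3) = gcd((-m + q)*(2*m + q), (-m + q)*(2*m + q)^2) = -2*m^2 + m*q + q^2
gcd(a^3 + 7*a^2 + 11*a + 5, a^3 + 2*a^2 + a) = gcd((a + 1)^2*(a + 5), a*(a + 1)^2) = a^2 + 2*a + 1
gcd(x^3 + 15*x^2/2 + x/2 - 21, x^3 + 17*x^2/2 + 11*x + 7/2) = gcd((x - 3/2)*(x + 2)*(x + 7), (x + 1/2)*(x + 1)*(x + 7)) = x + 7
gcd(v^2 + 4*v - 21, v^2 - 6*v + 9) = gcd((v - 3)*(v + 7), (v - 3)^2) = v - 3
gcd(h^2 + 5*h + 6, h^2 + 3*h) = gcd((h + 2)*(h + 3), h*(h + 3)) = h + 3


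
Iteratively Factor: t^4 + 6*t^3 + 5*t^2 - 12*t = (t)*(t^3 + 6*t^2 + 5*t - 12) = t*(t - 1)*(t^2 + 7*t + 12) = t*(t - 1)*(t + 4)*(t + 3)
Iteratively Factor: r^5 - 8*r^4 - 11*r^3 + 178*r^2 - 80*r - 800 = (r - 4)*(r^4 - 4*r^3 - 27*r^2 + 70*r + 200) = (r - 5)*(r - 4)*(r^3 + r^2 - 22*r - 40) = (r - 5)*(r - 4)*(r + 2)*(r^2 - r - 20) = (r - 5)^2*(r - 4)*(r + 2)*(r + 4)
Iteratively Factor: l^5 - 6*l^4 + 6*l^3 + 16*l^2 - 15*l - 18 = (l - 2)*(l^4 - 4*l^3 - 2*l^2 + 12*l + 9) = (l - 2)*(l + 1)*(l^3 - 5*l^2 + 3*l + 9) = (l - 2)*(l + 1)^2*(l^2 - 6*l + 9) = (l - 3)*(l - 2)*(l + 1)^2*(l - 3)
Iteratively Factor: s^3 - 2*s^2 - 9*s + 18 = (s - 2)*(s^2 - 9) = (s - 3)*(s - 2)*(s + 3)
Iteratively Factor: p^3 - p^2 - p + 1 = (p - 1)*(p^2 - 1) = (p - 1)^2*(p + 1)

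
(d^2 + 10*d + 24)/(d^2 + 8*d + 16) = (d + 6)/(d + 4)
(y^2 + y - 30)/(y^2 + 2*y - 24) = (y - 5)/(y - 4)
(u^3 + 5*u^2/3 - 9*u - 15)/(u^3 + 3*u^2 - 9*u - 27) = (u + 5/3)/(u + 3)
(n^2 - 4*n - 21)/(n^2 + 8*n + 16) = (n^2 - 4*n - 21)/(n^2 + 8*n + 16)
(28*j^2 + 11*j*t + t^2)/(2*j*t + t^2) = (28*j^2 + 11*j*t + t^2)/(t*(2*j + t))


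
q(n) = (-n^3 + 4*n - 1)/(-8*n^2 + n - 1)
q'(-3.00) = 0.18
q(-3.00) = -0.18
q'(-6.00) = 0.14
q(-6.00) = -0.65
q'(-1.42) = 0.37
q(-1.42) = 0.21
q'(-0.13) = -0.20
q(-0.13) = 1.20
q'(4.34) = 0.15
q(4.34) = 0.44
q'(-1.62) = 0.32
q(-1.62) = 0.14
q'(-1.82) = 0.28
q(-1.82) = 0.08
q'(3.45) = 0.16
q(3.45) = 0.30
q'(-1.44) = 0.37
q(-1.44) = 0.20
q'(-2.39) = 0.22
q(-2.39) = -0.06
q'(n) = (4 - 3*n^2)/(-8*n^2 + n - 1) + (16*n - 1)*(-n^3 + 4*n - 1)/(-8*n^2 + n - 1)^2 = (-(16*n - 1)*(n^3 - 4*n + 1) + (3*n^2 - 4)*(8*n^2 - n + 1))/(8*n^2 - n + 1)^2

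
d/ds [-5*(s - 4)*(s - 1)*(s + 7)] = -15*s^2 - 20*s + 155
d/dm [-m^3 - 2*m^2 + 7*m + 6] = -3*m^2 - 4*m + 7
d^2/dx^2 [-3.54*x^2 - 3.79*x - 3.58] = -7.08000000000000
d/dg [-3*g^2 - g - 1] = -6*g - 1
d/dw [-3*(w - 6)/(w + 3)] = -27/(w + 3)^2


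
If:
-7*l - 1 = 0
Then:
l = -1/7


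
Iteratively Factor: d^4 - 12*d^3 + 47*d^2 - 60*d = (d - 5)*(d^3 - 7*d^2 + 12*d) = (d - 5)*(d - 4)*(d^2 - 3*d) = d*(d - 5)*(d - 4)*(d - 3)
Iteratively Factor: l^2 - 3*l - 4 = (l - 4)*(l + 1)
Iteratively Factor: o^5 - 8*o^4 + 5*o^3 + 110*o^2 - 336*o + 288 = (o + 4)*(o^4 - 12*o^3 + 53*o^2 - 102*o + 72) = (o - 4)*(o + 4)*(o^3 - 8*o^2 + 21*o - 18) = (o - 4)*(o - 2)*(o + 4)*(o^2 - 6*o + 9) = (o - 4)*(o - 3)*(o - 2)*(o + 4)*(o - 3)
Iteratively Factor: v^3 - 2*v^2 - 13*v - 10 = (v + 1)*(v^2 - 3*v - 10) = (v - 5)*(v + 1)*(v + 2)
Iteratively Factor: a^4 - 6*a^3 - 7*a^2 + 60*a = (a + 3)*(a^3 - 9*a^2 + 20*a) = a*(a + 3)*(a^2 - 9*a + 20) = a*(a - 5)*(a + 3)*(a - 4)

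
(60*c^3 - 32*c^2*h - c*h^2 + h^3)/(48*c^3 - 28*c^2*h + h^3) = (5*c - h)/(4*c - h)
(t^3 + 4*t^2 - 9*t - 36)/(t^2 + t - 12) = t + 3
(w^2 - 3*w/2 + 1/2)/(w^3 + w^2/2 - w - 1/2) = (2*w - 1)/(2*w^2 + 3*w + 1)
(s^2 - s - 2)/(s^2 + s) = (s - 2)/s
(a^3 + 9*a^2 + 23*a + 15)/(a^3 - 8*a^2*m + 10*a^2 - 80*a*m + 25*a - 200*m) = (a^2 + 4*a + 3)/(a^2 - 8*a*m + 5*a - 40*m)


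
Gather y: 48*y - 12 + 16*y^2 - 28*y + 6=16*y^2 + 20*y - 6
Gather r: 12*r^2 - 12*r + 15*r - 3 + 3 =12*r^2 + 3*r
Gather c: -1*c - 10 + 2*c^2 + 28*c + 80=2*c^2 + 27*c + 70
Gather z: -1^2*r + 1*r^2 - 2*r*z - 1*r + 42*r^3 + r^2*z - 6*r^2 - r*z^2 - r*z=42*r^3 - 5*r^2 - r*z^2 - 2*r + z*(r^2 - 3*r)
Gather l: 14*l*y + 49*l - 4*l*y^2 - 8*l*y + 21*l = l*(-4*y^2 + 6*y + 70)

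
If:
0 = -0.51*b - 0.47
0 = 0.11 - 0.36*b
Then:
No Solution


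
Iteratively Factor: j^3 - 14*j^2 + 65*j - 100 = (j - 4)*(j^2 - 10*j + 25) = (j - 5)*(j - 4)*(j - 5)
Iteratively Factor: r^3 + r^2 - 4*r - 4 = (r + 1)*(r^2 - 4) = (r + 1)*(r + 2)*(r - 2)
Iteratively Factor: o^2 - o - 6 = (o + 2)*(o - 3)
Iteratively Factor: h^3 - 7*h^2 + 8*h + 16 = (h - 4)*(h^2 - 3*h - 4) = (h - 4)^2*(h + 1)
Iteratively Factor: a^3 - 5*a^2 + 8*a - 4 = (a - 1)*(a^2 - 4*a + 4) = (a - 2)*(a - 1)*(a - 2)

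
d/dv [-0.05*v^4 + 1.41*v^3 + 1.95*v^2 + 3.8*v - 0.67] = -0.2*v^3 + 4.23*v^2 + 3.9*v + 3.8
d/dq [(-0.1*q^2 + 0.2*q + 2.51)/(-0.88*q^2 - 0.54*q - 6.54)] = (0.23*q^2 + 5.7256*q + 0.0473999999999999)/(0.7744*q^4 + 0.9504*q^3 + 11.802*q^2 + 7.0632*q + 42.7716)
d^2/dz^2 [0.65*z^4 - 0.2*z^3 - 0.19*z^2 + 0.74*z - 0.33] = 7.8*z^2 - 1.2*z - 0.38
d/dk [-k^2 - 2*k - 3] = -2*k - 2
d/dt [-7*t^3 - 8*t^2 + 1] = t*(-21*t - 16)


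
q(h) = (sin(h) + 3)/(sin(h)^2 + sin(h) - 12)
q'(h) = (-2*sin(h)*cos(h) - cos(h))*(sin(h) + 3)/(sin(h)^2 + sin(h) - 12)^2 + cos(h)/(sin(h)^2 + sin(h) - 12) = (-6*sin(h) + cos(h)^2 - 16)*cos(h)/(sin(h)^2 + sin(h) - 12)^2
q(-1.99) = -0.17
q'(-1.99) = 0.03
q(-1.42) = -0.17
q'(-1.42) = -0.01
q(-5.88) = -0.30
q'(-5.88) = -0.12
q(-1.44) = -0.17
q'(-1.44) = -0.01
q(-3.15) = -0.25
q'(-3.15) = 0.10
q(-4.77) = -0.40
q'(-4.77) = -0.01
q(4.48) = -0.17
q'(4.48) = 0.02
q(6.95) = -0.33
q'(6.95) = -0.12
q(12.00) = -0.20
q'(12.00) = -0.07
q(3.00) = -0.27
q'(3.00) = 0.11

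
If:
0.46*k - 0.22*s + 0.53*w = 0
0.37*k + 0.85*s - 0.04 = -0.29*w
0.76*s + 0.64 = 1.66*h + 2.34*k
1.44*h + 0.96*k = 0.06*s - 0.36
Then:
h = -0.80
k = 0.82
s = -0.06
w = -0.74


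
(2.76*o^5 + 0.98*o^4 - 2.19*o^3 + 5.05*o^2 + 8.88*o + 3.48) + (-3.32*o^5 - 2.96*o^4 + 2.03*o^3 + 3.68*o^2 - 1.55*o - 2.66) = -0.56*o^5 - 1.98*o^4 - 0.16*o^3 + 8.73*o^2 + 7.33*o + 0.82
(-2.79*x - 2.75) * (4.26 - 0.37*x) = 1.0323*x^2 - 10.8679*x - 11.715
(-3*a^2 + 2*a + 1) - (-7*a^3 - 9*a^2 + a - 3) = 7*a^3 + 6*a^2 + a + 4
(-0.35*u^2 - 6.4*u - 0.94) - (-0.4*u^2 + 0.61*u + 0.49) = 0.05*u^2 - 7.01*u - 1.43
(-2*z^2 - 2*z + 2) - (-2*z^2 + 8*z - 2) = 4 - 10*z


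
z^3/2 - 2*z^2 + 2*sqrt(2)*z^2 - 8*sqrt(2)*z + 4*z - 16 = (z/2 + sqrt(2))*(z - 4)*(z + 2*sqrt(2))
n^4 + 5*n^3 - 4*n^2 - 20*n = n*(n - 2)*(n + 2)*(n + 5)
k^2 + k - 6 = (k - 2)*(k + 3)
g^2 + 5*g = g*(g + 5)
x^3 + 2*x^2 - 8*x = x*(x - 2)*(x + 4)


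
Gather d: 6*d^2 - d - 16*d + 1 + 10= 6*d^2 - 17*d + 11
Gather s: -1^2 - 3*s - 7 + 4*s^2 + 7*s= 4*s^2 + 4*s - 8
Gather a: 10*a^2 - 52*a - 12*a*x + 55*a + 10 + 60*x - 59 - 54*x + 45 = 10*a^2 + a*(3 - 12*x) + 6*x - 4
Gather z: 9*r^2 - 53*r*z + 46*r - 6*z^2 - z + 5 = 9*r^2 + 46*r - 6*z^2 + z*(-53*r - 1) + 5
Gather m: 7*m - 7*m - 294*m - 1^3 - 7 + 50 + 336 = 378 - 294*m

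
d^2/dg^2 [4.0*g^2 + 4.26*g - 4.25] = 8.00000000000000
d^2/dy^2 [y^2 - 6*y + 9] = 2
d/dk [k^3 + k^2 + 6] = k*(3*k + 2)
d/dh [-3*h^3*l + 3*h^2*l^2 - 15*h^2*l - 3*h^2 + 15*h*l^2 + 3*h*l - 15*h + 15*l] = -9*h^2*l + 6*h*l^2 - 30*h*l - 6*h + 15*l^2 + 3*l - 15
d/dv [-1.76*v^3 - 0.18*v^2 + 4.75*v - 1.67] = -5.28*v^2 - 0.36*v + 4.75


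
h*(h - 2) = h^2 - 2*h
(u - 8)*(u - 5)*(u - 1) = u^3 - 14*u^2 + 53*u - 40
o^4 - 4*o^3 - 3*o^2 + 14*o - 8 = (o - 4)*(o - 1)^2*(o + 2)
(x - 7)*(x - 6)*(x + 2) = x^3 - 11*x^2 + 16*x + 84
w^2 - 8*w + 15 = (w - 5)*(w - 3)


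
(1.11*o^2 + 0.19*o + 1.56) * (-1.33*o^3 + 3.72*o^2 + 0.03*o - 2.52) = -1.4763*o^5 + 3.8765*o^4 - 1.3347*o^3 + 3.0117*o^2 - 0.432*o - 3.9312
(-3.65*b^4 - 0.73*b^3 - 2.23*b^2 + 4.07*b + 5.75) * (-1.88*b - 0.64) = 6.862*b^5 + 3.7084*b^4 + 4.6596*b^3 - 6.2244*b^2 - 13.4148*b - 3.68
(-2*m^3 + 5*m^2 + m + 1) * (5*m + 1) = -10*m^4 + 23*m^3 + 10*m^2 + 6*m + 1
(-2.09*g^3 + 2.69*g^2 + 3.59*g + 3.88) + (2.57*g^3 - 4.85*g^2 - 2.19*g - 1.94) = 0.48*g^3 - 2.16*g^2 + 1.4*g + 1.94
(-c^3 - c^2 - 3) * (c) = -c^4 - c^3 - 3*c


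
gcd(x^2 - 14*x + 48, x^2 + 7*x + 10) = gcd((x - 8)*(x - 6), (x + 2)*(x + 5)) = 1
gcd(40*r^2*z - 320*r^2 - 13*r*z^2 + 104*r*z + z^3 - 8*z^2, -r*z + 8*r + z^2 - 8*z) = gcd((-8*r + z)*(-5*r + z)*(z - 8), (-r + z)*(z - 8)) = z - 8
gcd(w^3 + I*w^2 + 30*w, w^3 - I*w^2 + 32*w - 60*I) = w^2 + I*w + 30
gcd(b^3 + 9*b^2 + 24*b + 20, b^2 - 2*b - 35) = b + 5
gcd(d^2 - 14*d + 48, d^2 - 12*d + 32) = d - 8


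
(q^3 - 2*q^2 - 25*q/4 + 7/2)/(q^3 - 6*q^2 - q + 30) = (q^2 - 4*q + 7/4)/(q^2 - 8*q + 15)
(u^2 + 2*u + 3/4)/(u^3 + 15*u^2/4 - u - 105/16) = 4*(2*u + 1)/(8*u^2 + 18*u - 35)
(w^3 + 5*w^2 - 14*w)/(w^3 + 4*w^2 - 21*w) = (w - 2)/(w - 3)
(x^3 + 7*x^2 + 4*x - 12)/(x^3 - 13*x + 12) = (x^2 + 8*x + 12)/(x^2 + x - 12)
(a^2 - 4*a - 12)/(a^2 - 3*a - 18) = (a + 2)/(a + 3)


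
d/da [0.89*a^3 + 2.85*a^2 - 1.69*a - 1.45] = 2.67*a^2 + 5.7*a - 1.69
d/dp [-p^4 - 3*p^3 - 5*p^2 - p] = -4*p^3 - 9*p^2 - 10*p - 1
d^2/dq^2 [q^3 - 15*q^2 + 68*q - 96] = 6*q - 30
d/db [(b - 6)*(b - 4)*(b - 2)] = 3*b^2 - 24*b + 44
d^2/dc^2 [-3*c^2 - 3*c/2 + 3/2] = -6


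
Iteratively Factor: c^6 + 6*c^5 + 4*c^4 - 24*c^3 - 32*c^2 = (c + 2)*(c^5 + 4*c^4 - 4*c^3 - 16*c^2) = c*(c + 2)*(c^4 + 4*c^3 - 4*c^2 - 16*c) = c^2*(c + 2)*(c^3 + 4*c^2 - 4*c - 16) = c^2*(c + 2)^2*(c^2 + 2*c - 8) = c^2*(c - 2)*(c + 2)^2*(c + 4)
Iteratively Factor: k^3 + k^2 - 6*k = (k - 2)*(k^2 + 3*k) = k*(k - 2)*(k + 3)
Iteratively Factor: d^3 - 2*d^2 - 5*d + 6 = (d - 3)*(d^2 + d - 2) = (d - 3)*(d + 2)*(d - 1)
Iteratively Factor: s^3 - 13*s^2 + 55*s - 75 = (s - 3)*(s^2 - 10*s + 25) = (s - 5)*(s - 3)*(s - 5)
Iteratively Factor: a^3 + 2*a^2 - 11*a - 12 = (a - 3)*(a^2 + 5*a + 4) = (a - 3)*(a + 4)*(a + 1)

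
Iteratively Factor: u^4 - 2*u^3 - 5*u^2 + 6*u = (u)*(u^3 - 2*u^2 - 5*u + 6) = u*(u - 1)*(u^2 - u - 6) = u*(u - 3)*(u - 1)*(u + 2)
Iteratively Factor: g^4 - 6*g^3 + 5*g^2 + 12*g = (g)*(g^3 - 6*g^2 + 5*g + 12) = g*(g + 1)*(g^2 - 7*g + 12) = g*(g - 3)*(g + 1)*(g - 4)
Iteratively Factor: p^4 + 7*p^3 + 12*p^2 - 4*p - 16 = (p + 2)*(p^3 + 5*p^2 + 2*p - 8) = (p + 2)^2*(p^2 + 3*p - 4) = (p + 2)^2*(p + 4)*(p - 1)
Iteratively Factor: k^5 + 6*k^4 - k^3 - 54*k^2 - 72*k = (k)*(k^4 + 6*k^3 - k^2 - 54*k - 72) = k*(k + 3)*(k^3 + 3*k^2 - 10*k - 24) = k*(k + 2)*(k + 3)*(k^2 + k - 12) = k*(k - 3)*(k + 2)*(k + 3)*(k + 4)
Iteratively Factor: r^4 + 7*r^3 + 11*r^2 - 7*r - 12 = (r + 1)*(r^3 + 6*r^2 + 5*r - 12) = (r - 1)*(r + 1)*(r^2 + 7*r + 12) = (r - 1)*(r + 1)*(r + 3)*(r + 4)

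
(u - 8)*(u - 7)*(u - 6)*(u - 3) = u^4 - 24*u^3 + 209*u^2 - 774*u + 1008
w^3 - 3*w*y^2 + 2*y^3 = (w - y)^2*(w + 2*y)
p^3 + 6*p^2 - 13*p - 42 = (p - 3)*(p + 2)*(p + 7)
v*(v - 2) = v^2 - 2*v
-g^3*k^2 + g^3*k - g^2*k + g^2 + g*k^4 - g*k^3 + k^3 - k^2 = (-g + k)*(g + k)*(k - 1)*(g*k + 1)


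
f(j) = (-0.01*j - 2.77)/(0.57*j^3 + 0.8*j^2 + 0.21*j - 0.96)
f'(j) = (-0.01*j - 2.77)*(-1.71*j^2 - 1.6*j - 0.21)/(0.57*j^3 + 0.8*j^2 + 0.21*j - 0.96)^2 - 0.01/(0.57*j^3 + 0.8*j^2 + 0.21*j - 0.96) = (0.0114*j^3 + 4.7447*j^2 + 4.432*j + 0.5913)/(0.3249*j^6 + 0.912*j^5 + 0.8794*j^4 - 0.7584*j^3 - 1.4919*j^2 - 0.4032*j + 0.9216)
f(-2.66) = 0.42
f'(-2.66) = 0.51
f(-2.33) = 0.64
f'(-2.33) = 0.85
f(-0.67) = 3.03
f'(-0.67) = -0.30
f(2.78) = -0.15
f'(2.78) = 0.15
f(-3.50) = 0.17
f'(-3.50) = 0.16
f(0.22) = 3.19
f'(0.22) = 2.38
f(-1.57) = 1.81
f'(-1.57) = 2.28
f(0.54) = 5.30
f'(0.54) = 15.94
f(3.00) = -0.13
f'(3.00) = 0.11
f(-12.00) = 0.00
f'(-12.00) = 0.00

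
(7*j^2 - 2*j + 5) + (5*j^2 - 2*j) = 12*j^2 - 4*j + 5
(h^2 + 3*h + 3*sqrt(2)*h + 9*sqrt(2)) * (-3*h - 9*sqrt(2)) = -3*h^3 - 18*sqrt(2)*h^2 - 9*h^2 - 54*sqrt(2)*h - 54*h - 162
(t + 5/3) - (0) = t + 5/3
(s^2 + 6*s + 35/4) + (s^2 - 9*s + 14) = 2*s^2 - 3*s + 91/4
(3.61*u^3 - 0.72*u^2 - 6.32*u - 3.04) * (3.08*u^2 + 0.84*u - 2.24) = 11.1188*u^5 + 0.8148*u^4 - 28.1568*u^3 - 13.0592*u^2 + 11.6032*u + 6.8096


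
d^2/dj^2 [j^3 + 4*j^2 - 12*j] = 6*j + 8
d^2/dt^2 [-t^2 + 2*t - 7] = -2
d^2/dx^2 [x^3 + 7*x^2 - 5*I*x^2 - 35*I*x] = 6*x + 14 - 10*I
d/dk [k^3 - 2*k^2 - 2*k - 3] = 3*k^2 - 4*k - 2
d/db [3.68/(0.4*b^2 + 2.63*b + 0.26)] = (-2.944*b - 9.6784)/(0.4*b^2 + 2.63*b + 0.26)^2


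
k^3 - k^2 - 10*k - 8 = (k - 4)*(k + 1)*(k + 2)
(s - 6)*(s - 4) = s^2 - 10*s + 24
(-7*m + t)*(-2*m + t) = 14*m^2 - 9*m*t + t^2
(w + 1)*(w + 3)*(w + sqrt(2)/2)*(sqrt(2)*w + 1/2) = sqrt(2)*w^4 + 3*w^3/2 + 4*sqrt(2)*w^3 + 13*sqrt(2)*w^2/4 + 6*w^2 + sqrt(2)*w + 9*w/2 + 3*sqrt(2)/4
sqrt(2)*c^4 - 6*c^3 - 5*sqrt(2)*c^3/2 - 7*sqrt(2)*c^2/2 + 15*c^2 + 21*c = c*(c - 7/2)*(c - 3*sqrt(2))*(sqrt(2)*c + sqrt(2))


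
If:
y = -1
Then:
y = -1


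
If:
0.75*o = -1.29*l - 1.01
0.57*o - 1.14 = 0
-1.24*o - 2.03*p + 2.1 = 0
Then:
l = -1.95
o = 2.00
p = -0.19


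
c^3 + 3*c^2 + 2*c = c*(c + 1)*(c + 2)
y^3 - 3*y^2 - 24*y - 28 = (y - 7)*(y + 2)^2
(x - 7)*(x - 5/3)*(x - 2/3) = x^3 - 28*x^2/3 + 157*x/9 - 70/9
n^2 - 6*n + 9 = (n - 3)^2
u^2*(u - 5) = u^3 - 5*u^2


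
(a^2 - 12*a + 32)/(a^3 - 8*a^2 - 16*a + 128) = 1/(a + 4)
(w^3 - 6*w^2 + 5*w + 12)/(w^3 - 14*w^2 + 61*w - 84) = (w + 1)/(w - 7)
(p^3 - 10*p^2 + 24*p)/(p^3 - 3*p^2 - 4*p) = (p - 6)/(p + 1)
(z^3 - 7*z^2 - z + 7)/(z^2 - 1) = z - 7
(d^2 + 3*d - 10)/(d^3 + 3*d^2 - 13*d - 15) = (d - 2)/(d^2 - 2*d - 3)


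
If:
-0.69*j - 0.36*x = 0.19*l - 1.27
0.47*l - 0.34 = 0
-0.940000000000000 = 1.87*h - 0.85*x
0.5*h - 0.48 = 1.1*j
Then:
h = 0.94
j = -0.01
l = 0.72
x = 3.17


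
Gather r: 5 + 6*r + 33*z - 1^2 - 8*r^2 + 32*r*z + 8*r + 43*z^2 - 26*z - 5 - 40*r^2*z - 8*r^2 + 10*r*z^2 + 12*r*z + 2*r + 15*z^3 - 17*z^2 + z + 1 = r^2*(-40*z - 16) + r*(10*z^2 + 44*z + 16) + 15*z^3 + 26*z^2 + 8*z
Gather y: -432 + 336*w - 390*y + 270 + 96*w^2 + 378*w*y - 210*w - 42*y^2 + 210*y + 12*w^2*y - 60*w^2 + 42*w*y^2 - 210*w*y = 36*w^2 + 126*w + y^2*(42*w - 42) + y*(12*w^2 + 168*w - 180) - 162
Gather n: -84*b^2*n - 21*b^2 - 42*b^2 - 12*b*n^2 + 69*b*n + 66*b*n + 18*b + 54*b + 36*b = -63*b^2 - 12*b*n^2 + 108*b + n*(-84*b^2 + 135*b)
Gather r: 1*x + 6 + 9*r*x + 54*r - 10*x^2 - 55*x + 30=r*(9*x + 54) - 10*x^2 - 54*x + 36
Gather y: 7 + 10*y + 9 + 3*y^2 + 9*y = 3*y^2 + 19*y + 16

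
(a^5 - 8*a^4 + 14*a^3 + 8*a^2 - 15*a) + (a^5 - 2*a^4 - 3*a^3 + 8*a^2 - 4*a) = 2*a^5 - 10*a^4 + 11*a^3 + 16*a^2 - 19*a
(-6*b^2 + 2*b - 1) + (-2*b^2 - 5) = -8*b^2 + 2*b - 6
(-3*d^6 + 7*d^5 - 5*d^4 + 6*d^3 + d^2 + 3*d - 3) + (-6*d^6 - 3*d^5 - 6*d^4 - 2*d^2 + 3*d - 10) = -9*d^6 + 4*d^5 - 11*d^4 + 6*d^3 - d^2 + 6*d - 13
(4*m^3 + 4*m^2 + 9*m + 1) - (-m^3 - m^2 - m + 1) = 5*m^3 + 5*m^2 + 10*m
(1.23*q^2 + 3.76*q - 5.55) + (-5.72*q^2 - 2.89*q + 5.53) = -4.49*q^2 + 0.87*q - 0.0199999999999996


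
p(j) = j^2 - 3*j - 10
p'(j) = 2*j - 3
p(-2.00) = 0.00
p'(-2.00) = -7.00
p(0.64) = -11.51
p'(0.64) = -1.72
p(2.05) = -11.95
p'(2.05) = 1.10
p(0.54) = -11.33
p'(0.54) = -1.92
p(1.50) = -12.25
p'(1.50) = 0.00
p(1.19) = -12.15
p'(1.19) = -0.62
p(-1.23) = -4.80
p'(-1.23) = -5.46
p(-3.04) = 8.36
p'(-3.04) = -9.08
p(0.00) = -10.00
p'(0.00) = -3.00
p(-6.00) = 44.00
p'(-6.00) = -15.00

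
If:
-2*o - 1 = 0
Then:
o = -1/2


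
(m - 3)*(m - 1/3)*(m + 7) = m^3 + 11*m^2/3 - 67*m/3 + 7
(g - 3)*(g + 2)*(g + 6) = g^3 + 5*g^2 - 12*g - 36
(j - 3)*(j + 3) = j^2 - 9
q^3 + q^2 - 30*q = q*(q - 5)*(q + 6)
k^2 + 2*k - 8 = (k - 2)*(k + 4)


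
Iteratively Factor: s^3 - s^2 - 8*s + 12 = (s + 3)*(s^2 - 4*s + 4) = (s - 2)*(s + 3)*(s - 2)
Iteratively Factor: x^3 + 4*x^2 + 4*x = (x)*(x^2 + 4*x + 4) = x*(x + 2)*(x + 2)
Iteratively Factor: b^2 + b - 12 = (b + 4)*(b - 3)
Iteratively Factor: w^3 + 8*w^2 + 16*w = (w + 4)*(w^2 + 4*w) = (w + 4)^2*(w)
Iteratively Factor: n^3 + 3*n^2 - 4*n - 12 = (n + 2)*(n^2 + n - 6) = (n - 2)*(n + 2)*(n + 3)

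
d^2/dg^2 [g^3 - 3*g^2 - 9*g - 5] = 6*g - 6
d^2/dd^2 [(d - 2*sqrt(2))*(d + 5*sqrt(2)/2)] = 2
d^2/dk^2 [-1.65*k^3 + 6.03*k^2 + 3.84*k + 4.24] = 12.06 - 9.9*k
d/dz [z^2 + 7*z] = 2*z + 7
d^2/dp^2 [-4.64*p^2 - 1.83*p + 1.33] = -9.28000000000000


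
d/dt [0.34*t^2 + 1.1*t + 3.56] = 0.68*t + 1.1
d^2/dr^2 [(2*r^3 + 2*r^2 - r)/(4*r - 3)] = 4*(16*r^3 - 36*r^2 + 27*r + 3)/(64*r^3 - 144*r^2 + 108*r - 27)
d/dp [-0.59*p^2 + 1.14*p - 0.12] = 1.14 - 1.18*p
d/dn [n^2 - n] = 2*n - 1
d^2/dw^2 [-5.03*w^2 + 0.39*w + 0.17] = -10.0600000000000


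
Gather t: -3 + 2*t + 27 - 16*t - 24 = -14*t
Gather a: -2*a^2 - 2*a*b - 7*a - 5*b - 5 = -2*a^2 + a*(-2*b - 7) - 5*b - 5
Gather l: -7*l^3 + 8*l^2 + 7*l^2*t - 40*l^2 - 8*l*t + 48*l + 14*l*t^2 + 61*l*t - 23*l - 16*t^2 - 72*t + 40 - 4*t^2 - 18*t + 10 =-7*l^3 + l^2*(7*t - 32) + l*(14*t^2 + 53*t + 25) - 20*t^2 - 90*t + 50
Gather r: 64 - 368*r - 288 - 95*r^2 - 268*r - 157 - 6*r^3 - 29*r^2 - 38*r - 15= -6*r^3 - 124*r^2 - 674*r - 396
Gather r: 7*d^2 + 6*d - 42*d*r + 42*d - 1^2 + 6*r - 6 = 7*d^2 + 48*d + r*(6 - 42*d) - 7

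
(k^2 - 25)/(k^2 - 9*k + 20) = (k + 5)/(k - 4)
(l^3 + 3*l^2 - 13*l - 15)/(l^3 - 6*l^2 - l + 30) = (l^2 + 6*l + 5)/(l^2 - 3*l - 10)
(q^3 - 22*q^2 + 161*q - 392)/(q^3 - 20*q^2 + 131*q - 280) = (q - 7)/(q - 5)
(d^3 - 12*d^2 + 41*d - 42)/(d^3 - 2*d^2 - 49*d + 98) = (d - 3)/(d + 7)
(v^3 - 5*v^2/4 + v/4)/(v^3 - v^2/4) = (v - 1)/v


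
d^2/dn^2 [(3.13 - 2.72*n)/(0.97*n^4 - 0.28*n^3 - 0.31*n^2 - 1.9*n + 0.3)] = (-30.710976*n^7 + 70.720372*n^6 - 21.875304*n^5 - 45.49107*n^4 - 0.525720000000007*n^3 - 1.876002*n^2 + 11.12118*n + 20.07998)/(0.912673*n^12 - 0.790356*n^11 - 0.646893*n^10 - 4.879906*n^9 + 4.149789*n^8 + 2.411496*n^7 + 9.015089*n^6 - 6.74133*n^5 - 2.05131*n^4 - 5.8744*n^3 + 3.1653*n^2 - 0.513*n + 0.027)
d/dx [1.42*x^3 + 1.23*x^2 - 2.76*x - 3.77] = 4.26*x^2 + 2.46*x - 2.76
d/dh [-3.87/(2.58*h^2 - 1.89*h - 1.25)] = (19.9692*h - 7.3143)/(-2.58*h^2 + 1.89*h + 1.25)^2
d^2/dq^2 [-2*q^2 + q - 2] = -4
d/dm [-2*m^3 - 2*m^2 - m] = -6*m^2 - 4*m - 1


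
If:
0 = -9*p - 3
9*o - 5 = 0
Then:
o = 5/9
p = -1/3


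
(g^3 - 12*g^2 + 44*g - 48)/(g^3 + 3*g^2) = (g^3 - 12*g^2 + 44*g - 48)/(g^2*(g + 3))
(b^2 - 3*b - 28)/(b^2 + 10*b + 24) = (b - 7)/(b + 6)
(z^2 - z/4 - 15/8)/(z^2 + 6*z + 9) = (z^2 - z/4 - 15/8)/(z^2 + 6*z + 9)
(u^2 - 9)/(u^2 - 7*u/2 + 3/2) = 2*(u + 3)/(2*u - 1)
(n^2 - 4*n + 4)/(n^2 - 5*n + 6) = (n - 2)/(n - 3)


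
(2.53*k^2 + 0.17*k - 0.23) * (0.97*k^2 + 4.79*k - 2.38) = 2.4541*k^4 + 12.2836*k^3 - 5.4302*k^2 - 1.5063*k + 0.5474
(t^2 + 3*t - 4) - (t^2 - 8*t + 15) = 11*t - 19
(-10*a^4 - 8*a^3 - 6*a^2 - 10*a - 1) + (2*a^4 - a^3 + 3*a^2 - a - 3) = -8*a^4 - 9*a^3 - 3*a^2 - 11*a - 4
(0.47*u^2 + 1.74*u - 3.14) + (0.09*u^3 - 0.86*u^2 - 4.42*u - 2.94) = 0.09*u^3 - 0.39*u^2 - 2.68*u - 6.08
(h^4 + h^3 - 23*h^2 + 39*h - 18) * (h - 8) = h^5 - 7*h^4 - 31*h^3 + 223*h^2 - 330*h + 144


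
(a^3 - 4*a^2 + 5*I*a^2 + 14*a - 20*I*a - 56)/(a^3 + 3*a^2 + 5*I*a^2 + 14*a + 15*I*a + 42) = (a - 4)/(a + 3)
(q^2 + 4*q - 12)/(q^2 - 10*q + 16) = (q + 6)/(q - 8)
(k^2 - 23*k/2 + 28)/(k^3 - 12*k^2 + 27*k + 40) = (k - 7/2)/(k^2 - 4*k - 5)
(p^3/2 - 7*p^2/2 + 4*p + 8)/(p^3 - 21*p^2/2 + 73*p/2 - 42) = (p^2 - 3*p - 4)/(2*p^2 - 13*p + 21)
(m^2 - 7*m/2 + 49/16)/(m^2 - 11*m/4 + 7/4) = (m - 7/4)/(m - 1)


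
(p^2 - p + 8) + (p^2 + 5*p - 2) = 2*p^2 + 4*p + 6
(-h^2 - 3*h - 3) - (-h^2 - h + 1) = -2*h - 4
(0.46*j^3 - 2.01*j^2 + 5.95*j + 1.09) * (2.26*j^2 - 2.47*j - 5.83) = 1.0396*j^5 - 5.6788*j^4 + 15.7299*j^3 - 0.514800000000003*j^2 - 37.3808*j - 6.3547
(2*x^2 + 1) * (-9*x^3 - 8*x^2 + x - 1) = -18*x^5 - 16*x^4 - 7*x^3 - 10*x^2 + x - 1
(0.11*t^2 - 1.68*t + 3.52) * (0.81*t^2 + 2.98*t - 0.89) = 0.0891*t^4 - 1.033*t^3 - 2.2531*t^2 + 11.9848*t - 3.1328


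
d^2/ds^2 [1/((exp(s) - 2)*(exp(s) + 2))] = 4*(exp(2*s) + 4)*exp(2*s)/(exp(6*s) - 12*exp(4*s) + 48*exp(2*s) - 64)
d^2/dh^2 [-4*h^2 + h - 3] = -8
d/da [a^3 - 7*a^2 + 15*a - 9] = 3*a^2 - 14*a + 15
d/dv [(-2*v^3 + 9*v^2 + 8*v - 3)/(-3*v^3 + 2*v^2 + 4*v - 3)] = (23*v^4 + 32*v^3 + 11*v^2 - 42*v - 12)/(9*v^6 - 12*v^5 - 20*v^4 + 34*v^3 + 4*v^2 - 24*v + 9)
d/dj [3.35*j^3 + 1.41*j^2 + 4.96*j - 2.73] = 10.05*j^2 + 2.82*j + 4.96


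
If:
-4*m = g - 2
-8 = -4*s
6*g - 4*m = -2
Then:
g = 0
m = 1/2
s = 2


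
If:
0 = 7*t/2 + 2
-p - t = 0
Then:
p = 4/7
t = -4/7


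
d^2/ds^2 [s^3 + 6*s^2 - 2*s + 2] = 6*s + 12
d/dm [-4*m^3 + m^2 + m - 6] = -12*m^2 + 2*m + 1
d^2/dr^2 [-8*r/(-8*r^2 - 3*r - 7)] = 16*(r*(16*r + 3)^2 - 3*(8*r + 1)*(8*r^2 + 3*r + 7))/(8*r^2 + 3*r + 7)^3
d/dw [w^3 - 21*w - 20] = 3*w^2 - 21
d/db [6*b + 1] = 6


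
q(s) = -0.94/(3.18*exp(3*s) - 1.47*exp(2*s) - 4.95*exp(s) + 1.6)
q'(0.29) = 4032.83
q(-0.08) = 0.55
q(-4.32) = -0.61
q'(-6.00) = 0.00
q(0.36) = -1.11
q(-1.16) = -537.51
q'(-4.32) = -0.03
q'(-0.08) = 0.14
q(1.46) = -0.00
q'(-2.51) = -0.28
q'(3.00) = 0.00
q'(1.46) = 0.02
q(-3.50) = -0.65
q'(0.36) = 19.50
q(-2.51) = -0.79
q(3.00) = 0.00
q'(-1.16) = -475417.52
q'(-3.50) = -0.07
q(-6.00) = -0.59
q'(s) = -0.94*(-9.54*exp(3*s) + 2.94*exp(2*s) + 4.95*exp(s))/(3.18*exp(3*s) - 1.47*exp(2*s) - 4.95*exp(s) + 1.6)^2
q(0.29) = 18.64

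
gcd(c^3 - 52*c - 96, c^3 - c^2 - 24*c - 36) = c + 2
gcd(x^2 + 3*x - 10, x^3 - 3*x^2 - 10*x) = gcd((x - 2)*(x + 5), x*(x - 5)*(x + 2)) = 1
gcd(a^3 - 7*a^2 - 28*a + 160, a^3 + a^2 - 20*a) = a^2 + a - 20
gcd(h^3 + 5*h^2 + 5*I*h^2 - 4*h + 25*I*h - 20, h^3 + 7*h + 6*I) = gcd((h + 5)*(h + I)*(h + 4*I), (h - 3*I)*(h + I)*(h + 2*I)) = h + I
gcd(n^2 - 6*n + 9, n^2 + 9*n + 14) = 1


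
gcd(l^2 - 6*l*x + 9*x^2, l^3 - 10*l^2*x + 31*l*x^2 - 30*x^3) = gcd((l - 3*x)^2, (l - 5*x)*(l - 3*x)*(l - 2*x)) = -l + 3*x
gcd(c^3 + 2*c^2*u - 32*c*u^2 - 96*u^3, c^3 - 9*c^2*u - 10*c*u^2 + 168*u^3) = -c^2 + 2*c*u + 24*u^2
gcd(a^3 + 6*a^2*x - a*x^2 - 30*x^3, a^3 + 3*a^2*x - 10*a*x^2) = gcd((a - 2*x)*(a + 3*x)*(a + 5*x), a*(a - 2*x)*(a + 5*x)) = -a^2 - 3*a*x + 10*x^2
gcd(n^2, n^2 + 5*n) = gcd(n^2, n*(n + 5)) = n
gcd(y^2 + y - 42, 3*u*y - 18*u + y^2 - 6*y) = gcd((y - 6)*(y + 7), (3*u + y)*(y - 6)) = y - 6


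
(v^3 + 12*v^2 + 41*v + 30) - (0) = v^3 + 12*v^2 + 41*v + 30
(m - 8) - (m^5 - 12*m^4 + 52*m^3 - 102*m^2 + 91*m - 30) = -m^5 + 12*m^4 - 52*m^3 + 102*m^2 - 90*m + 22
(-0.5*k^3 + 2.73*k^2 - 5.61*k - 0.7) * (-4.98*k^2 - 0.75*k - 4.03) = 2.49*k^5 - 13.2204*k^4 + 27.9053*k^3 - 3.3084*k^2 + 23.1333*k + 2.821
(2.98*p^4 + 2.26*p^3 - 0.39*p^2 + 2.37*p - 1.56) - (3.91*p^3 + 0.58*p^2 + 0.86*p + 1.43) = 2.98*p^4 - 1.65*p^3 - 0.97*p^2 + 1.51*p - 2.99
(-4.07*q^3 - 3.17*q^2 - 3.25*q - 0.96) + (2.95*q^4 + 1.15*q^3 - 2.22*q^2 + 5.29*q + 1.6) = 2.95*q^4 - 2.92*q^3 - 5.39*q^2 + 2.04*q + 0.64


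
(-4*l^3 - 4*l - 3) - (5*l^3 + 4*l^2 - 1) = -9*l^3 - 4*l^2 - 4*l - 2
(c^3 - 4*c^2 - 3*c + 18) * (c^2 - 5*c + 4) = c^5 - 9*c^4 + 21*c^3 + 17*c^2 - 102*c + 72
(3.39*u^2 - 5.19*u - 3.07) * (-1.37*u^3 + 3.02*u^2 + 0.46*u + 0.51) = -4.6443*u^5 + 17.3481*u^4 - 9.9085*u^3 - 9.9299*u^2 - 4.0591*u - 1.5657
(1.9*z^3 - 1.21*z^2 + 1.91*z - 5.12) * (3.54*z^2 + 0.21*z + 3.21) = 6.726*z^5 - 3.8844*z^4 + 12.6063*z^3 - 21.6078*z^2 + 5.0559*z - 16.4352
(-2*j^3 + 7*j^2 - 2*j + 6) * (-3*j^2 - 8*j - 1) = 6*j^5 - 5*j^4 - 48*j^3 - 9*j^2 - 46*j - 6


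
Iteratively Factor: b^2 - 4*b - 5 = (b + 1)*(b - 5)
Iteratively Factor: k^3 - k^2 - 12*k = (k + 3)*(k^2 - 4*k) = k*(k + 3)*(k - 4)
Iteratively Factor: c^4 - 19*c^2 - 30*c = (c)*(c^3 - 19*c - 30) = c*(c + 3)*(c^2 - 3*c - 10) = c*(c + 2)*(c + 3)*(c - 5)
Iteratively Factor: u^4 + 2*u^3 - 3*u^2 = (u + 3)*(u^3 - u^2) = (u - 1)*(u + 3)*(u^2) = u*(u - 1)*(u + 3)*(u)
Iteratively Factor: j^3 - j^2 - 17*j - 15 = (j + 3)*(j^2 - 4*j - 5) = (j - 5)*(j + 3)*(j + 1)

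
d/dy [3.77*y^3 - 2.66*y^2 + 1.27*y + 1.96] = 11.31*y^2 - 5.32*y + 1.27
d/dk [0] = 0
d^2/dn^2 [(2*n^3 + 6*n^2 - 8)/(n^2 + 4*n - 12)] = 64*(n^3 - 3*n^2 + 24*n + 20)/(n^6 + 12*n^5 + 12*n^4 - 224*n^3 - 144*n^2 + 1728*n - 1728)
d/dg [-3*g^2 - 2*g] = -6*g - 2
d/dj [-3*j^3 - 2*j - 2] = -9*j^2 - 2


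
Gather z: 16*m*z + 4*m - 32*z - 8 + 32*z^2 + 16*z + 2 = 4*m + 32*z^2 + z*(16*m - 16) - 6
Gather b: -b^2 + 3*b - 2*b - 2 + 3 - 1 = -b^2 + b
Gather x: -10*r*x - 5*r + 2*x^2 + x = -5*r + 2*x^2 + x*(1 - 10*r)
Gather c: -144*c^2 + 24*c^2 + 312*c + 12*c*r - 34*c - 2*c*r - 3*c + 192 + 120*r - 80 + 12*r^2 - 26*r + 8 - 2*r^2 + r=-120*c^2 + c*(10*r + 275) + 10*r^2 + 95*r + 120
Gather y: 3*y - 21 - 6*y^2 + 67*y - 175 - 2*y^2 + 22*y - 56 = -8*y^2 + 92*y - 252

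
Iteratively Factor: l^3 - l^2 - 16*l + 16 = (l - 1)*(l^2 - 16) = (l - 4)*(l - 1)*(l + 4)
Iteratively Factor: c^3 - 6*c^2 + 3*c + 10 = (c - 5)*(c^2 - c - 2) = (c - 5)*(c - 2)*(c + 1)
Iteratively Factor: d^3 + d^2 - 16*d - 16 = (d + 1)*(d^2 - 16) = (d + 1)*(d + 4)*(d - 4)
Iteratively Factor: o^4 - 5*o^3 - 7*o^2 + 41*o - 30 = (o - 2)*(o^3 - 3*o^2 - 13*o + 15) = (o - 2)*(o - 1)*(o^2 - 2*o - 15) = (o - 5)*(o - 2)*(o - 1)*(o + 3)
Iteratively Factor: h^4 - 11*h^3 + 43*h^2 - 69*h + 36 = (h - 3)*(h^3 - 8*h^2 + 19*h - 12) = (h - 4)*(h - 3)*(h^2 - 4*h + 3) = (h - 4)*(h - 3)*(h - 1)*(h - 3)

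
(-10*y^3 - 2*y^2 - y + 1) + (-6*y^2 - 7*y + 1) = -10*y^3 - 8*y^2 - 8*y + 2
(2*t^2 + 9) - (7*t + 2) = 2*t^2 - 7*t + 7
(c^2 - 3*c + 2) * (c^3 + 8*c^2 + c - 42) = c^5 + 5*c^4 - 21*c^3 - 29*c^2 + 128*c - 84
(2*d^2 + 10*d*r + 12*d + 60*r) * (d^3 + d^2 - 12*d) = 2*d^5 + 10*d^4*r + 14*d^4 + 70*d^3*r - 12*d^3 - 60*d^2*r - 144*d^2 - 720*d*r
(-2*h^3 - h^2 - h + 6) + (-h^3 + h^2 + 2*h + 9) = -3*h^3 + h + 15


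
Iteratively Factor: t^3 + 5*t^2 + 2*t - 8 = (t - 1)*(t^2 + 6*t + 8) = (t - 1)*(t + 2)*(t + 4)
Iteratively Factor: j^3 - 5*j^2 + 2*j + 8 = (j + 1)*(j^2 - 6*j + 8) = (j - 4)*(j + 1)*(j - 2)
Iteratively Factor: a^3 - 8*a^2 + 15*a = (a - 5)*(a^2 - 3*a) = (a - 5)*(a - 3)*(a)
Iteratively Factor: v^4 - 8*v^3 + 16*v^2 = (v)*(v^3 - 8*v^2 + 16*v) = v*(v - 4)*(v^2 - 4*v) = v*(v - 4)^2*(v)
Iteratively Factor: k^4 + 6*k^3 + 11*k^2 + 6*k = (k + 2)*(k^3 + 4*k^2 + 3*k) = (k + 2)*(k + 3)*(k^2 + k) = k*(k + 2)*(k + 3)*(k + 1)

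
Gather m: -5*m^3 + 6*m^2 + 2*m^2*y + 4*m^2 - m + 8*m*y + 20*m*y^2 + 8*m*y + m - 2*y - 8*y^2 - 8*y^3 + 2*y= -5*m^3 + m^2*(2*y + 10) + m*(20*y^2 + 16*y) - 8*y^3 - 8*y^2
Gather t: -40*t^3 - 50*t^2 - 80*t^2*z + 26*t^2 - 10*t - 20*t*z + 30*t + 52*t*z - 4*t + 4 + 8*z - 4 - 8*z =-40*t^3 + t^2*(-80*z - 24) + t*(32*z + 16)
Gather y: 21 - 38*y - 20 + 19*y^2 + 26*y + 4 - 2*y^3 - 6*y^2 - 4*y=-2*y^3 + 13*y^2 - 16*y + 5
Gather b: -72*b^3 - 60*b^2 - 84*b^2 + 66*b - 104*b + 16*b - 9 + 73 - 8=-72*b^3 - 144*b^2 - 22*b + 56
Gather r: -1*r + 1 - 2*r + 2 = 3 - 3*r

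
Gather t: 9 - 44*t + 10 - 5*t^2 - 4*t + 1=-5*t^2 - 48*t + 20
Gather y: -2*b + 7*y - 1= -2*b + 7*y - 1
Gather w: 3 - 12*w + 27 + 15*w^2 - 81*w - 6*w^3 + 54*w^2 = -6*w^3 + 69*w^2 - 93*w + 30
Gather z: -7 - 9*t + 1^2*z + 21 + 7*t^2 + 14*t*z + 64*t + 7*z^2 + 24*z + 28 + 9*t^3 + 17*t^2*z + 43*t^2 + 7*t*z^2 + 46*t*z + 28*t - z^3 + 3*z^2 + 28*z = 9*t^3 + 50*t^2 + 83*t - z^3 + z^2*(7*t + 10) + z*(17*t^2 + 60*t + 53) + 42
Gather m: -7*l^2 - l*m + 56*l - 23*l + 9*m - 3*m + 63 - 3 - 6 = -7*l^2 + 33*l + m*(6 - l) + 54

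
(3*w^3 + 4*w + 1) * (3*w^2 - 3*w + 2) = 9*w^5 - 9*w^4 + 18*w^3 - 9*w^2 + 5*w + 2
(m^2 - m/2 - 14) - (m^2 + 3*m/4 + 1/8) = -5*m/4 - 113/8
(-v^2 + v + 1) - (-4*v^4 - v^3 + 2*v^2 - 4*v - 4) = 4*v^4 + v^3 - 3*v^2 + 5*v + 5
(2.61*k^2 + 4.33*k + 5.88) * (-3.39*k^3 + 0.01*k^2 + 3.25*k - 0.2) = -8.8479*k^5 - 14.6526*k^4 - 11.4074*k^3 + 13.6093*k^2 + 18.244*k - 1.176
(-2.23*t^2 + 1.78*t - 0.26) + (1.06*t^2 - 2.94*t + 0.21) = -1.17*t^2 - 1.16*t - 0.05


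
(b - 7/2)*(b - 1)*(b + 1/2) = b^3 - 4*b^2 + 5*b/4 + 7/4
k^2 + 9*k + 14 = (k + 2)*(k + 7)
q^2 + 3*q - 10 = (q - 2)*(q + 5)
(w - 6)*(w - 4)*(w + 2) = w^3 - 8*w^2 + 4*w + 48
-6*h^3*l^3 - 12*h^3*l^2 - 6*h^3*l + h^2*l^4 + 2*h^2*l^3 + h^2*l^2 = l*(-6*h + l)*(h*l + h)^2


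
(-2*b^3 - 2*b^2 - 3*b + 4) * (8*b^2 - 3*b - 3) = -16*b^5 - 10*b^4 - 12*b^3 + 47*b^2 - 3*b - 12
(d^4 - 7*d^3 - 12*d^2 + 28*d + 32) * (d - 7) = d^5 - 14*d^4 + 37*d^3 + 112*d^2 - 164*d - 224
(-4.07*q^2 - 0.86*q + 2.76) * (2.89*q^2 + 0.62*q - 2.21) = -11.7623*q^4 - 5.0088*q^3 + 16.4379*q^2 + 3.6118*q - 6.0996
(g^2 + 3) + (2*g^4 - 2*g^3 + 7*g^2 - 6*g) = 2*g^4 - 2*g^3 + 8*g^2 - 6*g + 3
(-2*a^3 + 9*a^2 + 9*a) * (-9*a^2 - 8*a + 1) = 18*a^5 - 65*a^4 - 155*a^3 - 63*a^2 + 9*a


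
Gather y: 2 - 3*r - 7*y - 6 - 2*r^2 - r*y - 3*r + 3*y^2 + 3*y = -2*r^2 - 6*r + 3*y^2 + y*(-r - 4) - 4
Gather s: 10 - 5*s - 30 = -5*s - 20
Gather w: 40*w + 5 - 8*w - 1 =32*w + 4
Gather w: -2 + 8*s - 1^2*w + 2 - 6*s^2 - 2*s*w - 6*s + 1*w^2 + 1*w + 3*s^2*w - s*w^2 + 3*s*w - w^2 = -6*s^2 - s*w^2 + 2*s + w*(3*s^2 + s)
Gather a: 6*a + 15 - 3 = 6*a + 12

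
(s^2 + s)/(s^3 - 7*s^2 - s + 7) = s/(s^2 - 8*s + 7)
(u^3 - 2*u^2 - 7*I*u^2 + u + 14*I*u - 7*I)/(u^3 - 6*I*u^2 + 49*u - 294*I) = (u^2 - 2*u + 1)/(u^2 + I*u + 42)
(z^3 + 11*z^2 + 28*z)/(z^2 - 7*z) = (z^2 + 11*z + 28)/(z - 7)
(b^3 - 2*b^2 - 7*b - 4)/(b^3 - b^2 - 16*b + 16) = (b^2 + 2*b + 1)/(b^2 + 3*b - 4)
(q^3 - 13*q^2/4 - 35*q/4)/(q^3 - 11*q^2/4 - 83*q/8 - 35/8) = 2*q/(2*q + 1)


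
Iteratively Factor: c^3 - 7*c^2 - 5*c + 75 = (c + 3)*(c^2 - 10*c + 25) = (c - 5)*(c + 3)*(c - 5)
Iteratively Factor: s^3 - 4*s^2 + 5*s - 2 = (s - 1)*(s^2 - 3*s + 2) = (s - 2)*(s - 1)*(s - 1)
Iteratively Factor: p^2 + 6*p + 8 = (p + 2)*(p + 4)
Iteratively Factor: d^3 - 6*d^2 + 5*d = (d - 1)*(d^2 - 5*d) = d*(d - 1)*(d - 5)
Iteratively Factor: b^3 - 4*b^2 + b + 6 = (b - 2)*(b^2 - 2*b - 3) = (b - 2)*(b + 1)*(b - 3)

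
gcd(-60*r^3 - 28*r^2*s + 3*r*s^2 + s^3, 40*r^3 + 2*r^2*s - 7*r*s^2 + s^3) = 10*r^2 + 3*r*s - s^2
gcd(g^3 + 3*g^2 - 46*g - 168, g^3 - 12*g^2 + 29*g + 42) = g - 7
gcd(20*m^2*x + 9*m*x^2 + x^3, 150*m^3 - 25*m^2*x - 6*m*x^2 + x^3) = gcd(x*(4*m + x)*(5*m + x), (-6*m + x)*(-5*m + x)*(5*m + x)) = 5*m + x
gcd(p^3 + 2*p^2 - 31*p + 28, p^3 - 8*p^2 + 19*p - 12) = p^2 - 5*p + 4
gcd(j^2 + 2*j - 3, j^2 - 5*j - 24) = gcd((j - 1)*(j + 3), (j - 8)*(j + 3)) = j + 3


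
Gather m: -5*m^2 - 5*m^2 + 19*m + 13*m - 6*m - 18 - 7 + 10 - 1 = -10*m^2 + 26*m - 16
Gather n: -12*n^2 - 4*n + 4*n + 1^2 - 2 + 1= -12*n^2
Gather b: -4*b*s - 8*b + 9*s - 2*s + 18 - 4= b*(-4*s - 8) + 7*s + 14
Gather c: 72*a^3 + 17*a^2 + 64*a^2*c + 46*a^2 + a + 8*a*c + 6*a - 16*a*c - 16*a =72*a^3 + 63*a^2 - 9*a + c*(64*a^2 - 8*a)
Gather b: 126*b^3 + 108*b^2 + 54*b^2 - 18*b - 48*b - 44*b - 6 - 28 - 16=126*b^3 + 162*b^2 - 110*b - 50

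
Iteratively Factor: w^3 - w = (w - 1)*(w^2 + w) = w*(w - 1)*(w + 1)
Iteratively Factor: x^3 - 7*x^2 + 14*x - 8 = (x - 2)*(x^2 - 5*x + 4) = (x - 2)*(x - 1)*(x - 4)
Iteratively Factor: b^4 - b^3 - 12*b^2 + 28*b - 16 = (b + 4)*(b^3 - 5*b^2 + 8*b - 4) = (b - 1)*(b + 4)*(b^2 - 4*b + 4) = (b - 2)*(b - 1)*(b + 4)*(b - 2)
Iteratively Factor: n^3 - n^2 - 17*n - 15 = (n + 3)*(n^2 - 4*n - 5) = (n - 5)*(n + 3)*(n + 1)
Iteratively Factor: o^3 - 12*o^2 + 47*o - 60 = (o - 4)*(o^2 - 8*o + 15) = (o - 5)*(o - 4)*(o - 3)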